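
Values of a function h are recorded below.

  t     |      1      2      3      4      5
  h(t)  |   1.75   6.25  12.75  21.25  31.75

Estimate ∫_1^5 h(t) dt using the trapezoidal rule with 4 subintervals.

57

Δt = 1.
T_4 = (1/2)·[1.75 + 2·6.25 + 2·12.75 + 2·21.25 + 31.75] = 57.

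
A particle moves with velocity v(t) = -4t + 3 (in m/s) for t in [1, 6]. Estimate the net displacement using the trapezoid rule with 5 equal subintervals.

-55

Δt = (6 − 1)/5 = 1.
v(1) = -1, v(2) = -5, v(3) = -9, v(4) = -13, v(5) = -17, v(6) = -21.
T_5 = (Δt/2)·[v(t_0) + 2v(t_1) + ... + 2v(t_{4}) + v(t_5)].
Sum = -55.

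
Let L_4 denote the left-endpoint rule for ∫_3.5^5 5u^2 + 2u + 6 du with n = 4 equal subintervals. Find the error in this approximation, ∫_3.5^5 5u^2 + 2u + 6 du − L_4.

12.33984375

Exact integral: ∫_3.5^5 f(u) du = 158.625.
L_4 = 146.28515625.
Error = 158.625 − 146.28515625 = 12.33984375.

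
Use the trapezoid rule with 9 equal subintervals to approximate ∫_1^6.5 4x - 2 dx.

71.5

Δx = (6.5 − 1)/9 = 11/18.
f(1) = 2, f(29/18) = 40/9, f(20/9) = 62/9, f(17/6) = 28/3, f(31/9) = 106/9, f(73/18) = 128/9, f(14/3) = 50/3, f(95/18) = 172/9, f(53/9) = 194/9, f(6.5) = 24.
T_9 = (Δx/2)·[f(x_0) + 2f(x_1) + ... + 2f(x_{8}) + f(x_9)].
Sum = 71.5.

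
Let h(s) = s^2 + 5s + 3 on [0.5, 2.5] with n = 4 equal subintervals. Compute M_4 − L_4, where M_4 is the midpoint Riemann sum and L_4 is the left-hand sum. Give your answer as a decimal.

3.875

M_4 = 26.125.
L_4 = 22.25.
M_4 − L_4 = 3.875.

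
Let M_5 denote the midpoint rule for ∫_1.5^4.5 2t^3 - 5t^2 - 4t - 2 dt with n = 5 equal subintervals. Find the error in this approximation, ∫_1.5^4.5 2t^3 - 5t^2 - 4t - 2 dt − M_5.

Exact integral: ∫_1.5^4.5 f(t) dt = 14.25.
M_5 = 13.08.
Error = 14.25 − 13.08 = 1.17.

1.17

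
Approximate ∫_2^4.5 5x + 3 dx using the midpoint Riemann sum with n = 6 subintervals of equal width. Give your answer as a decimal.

48.125

Δx = (4.5 − 2)/6 = 5/12.
Midpoints: 53/24, 2.625, 73/24, 83/24, 3.875, 103/24.
f(53/24) = 337/24, f(2.625) = 16.125, f(73/24) = 437/24, f(83/24) = 487/24, f(3.875) = 22.375, f(103/24) = 587/24.
Sum = Δx · [f(53/24) + f(2.625) + f(73/24) + ...].
Sum = 48.125.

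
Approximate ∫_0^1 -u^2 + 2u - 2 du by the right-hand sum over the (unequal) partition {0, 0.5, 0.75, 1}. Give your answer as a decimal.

Subinterval widths: 0.5, 0.25, 0.25.
Right endpoints: 0.5, 0.75, 1.
f(0.5) = -1.25, f(0.75) = -1.0625, f(1) = -1.
Sum = Σ Δu_i · f(u_i).
Sum = -1.140625.

-1.140625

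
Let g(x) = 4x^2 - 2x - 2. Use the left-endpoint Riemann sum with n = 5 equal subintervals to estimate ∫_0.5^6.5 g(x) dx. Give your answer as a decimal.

224.16

Δx = (6.5 − 0.5)/5 = 1.2.
Left endpoints: 0.5, 1.7, 2.9, 4.1, 5.3.
g(0.5) = -2, g(1.7) = 6.16, g(2.9) = 25.84, g(4.1) = 57.04, g(5.3) = 99.76.
Sum = Δx · [g(0.5) + g(1.7) + g(2.9) + g(4.1) + g(5.3)].
Sum = 224.16.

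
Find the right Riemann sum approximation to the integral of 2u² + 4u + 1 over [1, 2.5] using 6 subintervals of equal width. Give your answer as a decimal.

Δu = (2.5 − 1)/6 = 0.25.
Right endpoints: 1.25, 1.5, 1.75, 2, 2.25, 2.5.
f(1.25) = 9.125, f(1.5) = 11.5, f(1.75) = 14.125, f(2) = 17, f(2.25) = 20.125, f(2.5) = 23.5.
Sum = Δu · [f(1.25) + f(1.5) + f(1.75) + ...].
Sum = 23.84375.

23.84375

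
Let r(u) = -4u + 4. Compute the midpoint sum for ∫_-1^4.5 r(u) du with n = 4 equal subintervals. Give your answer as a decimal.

-16.5

Δu = (4.5 − (-1))/4 = 1.375.
Midpoints: -0.3125, 1.0625, 2.4375, 3.8125.
r(-0.3125) = 5.25, r(1.0625) = -0.25, r(2.4375) = -5.75, r(3.8125) = -11.25.
Sum = Δu · [r(-0.3125) + r(1.0625) + r(2.4375) + r(3.8125)].
Sum = -16.5.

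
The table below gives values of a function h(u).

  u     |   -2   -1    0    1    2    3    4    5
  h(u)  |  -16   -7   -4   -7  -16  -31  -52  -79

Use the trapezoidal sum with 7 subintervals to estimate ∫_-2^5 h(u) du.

Δu = 1.
T_7 = (1/2)·[(-16) + 2·(-7) + 2·(-4) + 2·(-7) + 2·(-16) + 2·(-31) + 2·(-52) + (-79)] = -164.5.

-164.5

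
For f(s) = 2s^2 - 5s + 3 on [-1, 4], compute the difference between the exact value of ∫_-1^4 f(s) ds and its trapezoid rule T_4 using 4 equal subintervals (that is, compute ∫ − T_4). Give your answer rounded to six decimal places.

-2.604167

Exact integral: ∫_-1^4 f(s) ds ≈ 20.83333333.
T_4 = 23.4375.
Error ≈ 20.83333333 − 23.4375 ≈ -2.604167.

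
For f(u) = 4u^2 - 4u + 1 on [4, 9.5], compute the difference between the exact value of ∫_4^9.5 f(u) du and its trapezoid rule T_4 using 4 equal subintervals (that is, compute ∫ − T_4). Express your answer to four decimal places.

-6.9323

Exact integral: ∫_4^9.5 f(u) du ≈ 914.833333.
T_4 = 921.765625.
Error ≈ 914.833333 − 921.765625 ≈ -6.9323.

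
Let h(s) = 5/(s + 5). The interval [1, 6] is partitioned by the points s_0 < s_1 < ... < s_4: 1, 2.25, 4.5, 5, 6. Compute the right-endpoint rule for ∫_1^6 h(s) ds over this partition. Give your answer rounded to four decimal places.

Subinterval widths: 1.25, 2.25, 0.5, 1.
Right endpoints: 2.25, 4.5, 5, 6.
h(2.25) = 20/29, h(4.5) = 10/19, h(5) = 0.5, h(6) = 5/11.
Sum = Σ Δs_i · h(s_i).
Sum ≈ 2.7508.

2.7508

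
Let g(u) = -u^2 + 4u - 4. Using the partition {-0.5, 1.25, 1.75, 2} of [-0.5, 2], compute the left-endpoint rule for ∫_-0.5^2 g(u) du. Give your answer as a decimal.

-11.234375

Subinterval widths: 1.75, 0.5, 0.25.
Left endpoints: -0.5, 1.25, 1.75.
g(-0.5) = -6.25, g(1.25) = -0.5625, g(1.75) = -0.0625.
Sum = Σ Δu_i · g(u_i).
Sum = -11.234375.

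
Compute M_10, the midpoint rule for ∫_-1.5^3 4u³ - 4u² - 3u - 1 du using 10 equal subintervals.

20.4328125

Δu = (3 − (-1.5))/10 = 0.45.
Midpoints: -1.275, -0.825, -0.375, 0.075, 0.525, 0.975, 1.425, 1.875, 2.325, 2.775.
f(-1.275) = -11.9681875, f(-0.825) = -3.4935625, f(-0.375) = -0.6484375, f(0.075) = -1.2458125, f(0.525) = -3.0986875, f(0.975) = -4.0200625, f(1.425) = -1.8229375, f(1.875) = 5.6796875, f(2.325) = 20.6748125, f(2.775) = 45.3494375.
Sum = Δu · [f(-1.275) + f(-0.825) + f(-0.375) + ...].
Sum = 20.4328125.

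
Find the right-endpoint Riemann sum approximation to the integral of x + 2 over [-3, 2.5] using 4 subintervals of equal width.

13.40625

Δx = (2.5 − (-3))/4 = 1.375.
Right endpoints: -1.625, -0.25, 1.125, 2.5.
f(-1.625) = 0.375, f(-0.25) = 1.75, f(1.125) = 3.125, f(2.5) = 4.5.
Sum = Δx · [f(-1.625) + f(-0.25) + f(1.125) + f(2.5)].
Sum = 13.40625.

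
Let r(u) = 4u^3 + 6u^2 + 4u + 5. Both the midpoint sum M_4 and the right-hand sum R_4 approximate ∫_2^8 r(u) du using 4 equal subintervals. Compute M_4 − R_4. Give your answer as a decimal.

M_4 = 5163.75.
R_4 = 7186.5.
M_4 − R_4 = -2022.75.

-2022.75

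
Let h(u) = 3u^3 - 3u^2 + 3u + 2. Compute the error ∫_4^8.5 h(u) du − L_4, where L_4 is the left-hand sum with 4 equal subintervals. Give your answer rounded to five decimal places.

Exact integral: ∫_4^8.5 h(u) du = 3266.296875.
L_4 ≈ 2475.8349609.
Error ≈ 3266.296875 − 2475.8349609 ≈ 790.46191.

790.46191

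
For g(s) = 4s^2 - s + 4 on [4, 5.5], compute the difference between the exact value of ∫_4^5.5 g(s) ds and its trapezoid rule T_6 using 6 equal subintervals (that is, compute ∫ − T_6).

-0.0625

Exact integral: ∫_4^5.5 g(s) ds = 135.375.
T_6 = 135.4375.
Error = 135.375 − 135.4375 = -0.0625.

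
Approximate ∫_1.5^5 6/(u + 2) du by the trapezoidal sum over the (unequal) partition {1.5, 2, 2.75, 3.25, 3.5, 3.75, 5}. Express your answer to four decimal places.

4.1752

Subinterval widths: 0.5, 0.75, 0.5, 0.25, 0.25, 1.25.
f(1.5) = 12/7, f(2) = 1.5, f(2.75) = 24/19, f(3.25) = 8/7, f(3.5) = 12/11, f(3.75) = 24/23, f(5) = 6/7.
On each subinterval the trapezoid contributes (Δu_i/2)·[f(u_{i-1}) + f(u_i)].
Sum ≈ 4.1752.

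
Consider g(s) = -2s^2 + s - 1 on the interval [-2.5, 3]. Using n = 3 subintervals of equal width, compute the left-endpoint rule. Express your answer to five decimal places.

-38.70370

Δs = (3 − (-2.5))/3 = 11/6.
Left endpoints: -2.5, -2/3, 7/6.
g(-2.5) = -16, g(-2/3) = -23/9, g(7/6) = -23/9.
Sum = Δs · [g(-2.5) + g(-2/3) + g(7/6)].
Sum ≈ -38.70370.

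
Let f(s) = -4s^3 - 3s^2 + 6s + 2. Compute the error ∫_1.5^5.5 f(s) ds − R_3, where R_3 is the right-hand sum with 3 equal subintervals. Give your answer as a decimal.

528

Exact integral: ∫_1.5^5.5 f(s) ds = -981.
R_3 = -1509.
Error = -981 − (-1509) = 528.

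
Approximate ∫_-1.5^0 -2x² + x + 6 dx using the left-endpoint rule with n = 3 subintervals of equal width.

Δx = (0 − (-1.5))/3 = 0.5.
Left endpoints: -1.5, -1, -0.5.
f(-1.5) = 0, f(-1) = 3, f(-0.5) = 5.
Sum = Δx · [f(-1.5) + f(-1) + f(-0.5)].
Sum = 4.

4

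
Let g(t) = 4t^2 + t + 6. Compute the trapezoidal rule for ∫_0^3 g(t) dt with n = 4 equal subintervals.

Δt = (3 − 0)/4 = 0.75.
g(0) = 6, g(0.75) = 9, g(1.5) = 16.5, g(2.25) = 28.5, g(3) = 45.
T_4 = (Δt/2)·[g(t_0) + 2g(t_1) + 2g(t_2) + 2g(t_3) + g(t_4)].
Sum = 59.625.

59.625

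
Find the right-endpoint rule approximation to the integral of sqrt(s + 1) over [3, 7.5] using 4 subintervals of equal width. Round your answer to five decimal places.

11.69439

Δs = (7.5 − 3)/4 = 1.125.
Right endpoints: 4.125, 5.25, 6.375, 7.5.
f(4.125) ≈ 2.26385, f(5.25) ≈ 2.50000, f(6.375) ≈ 2.71570, f(7.5) ≈ 2.91548.
Sum = Δs · [f(4.125) + f(5.25) + f(6.375) + f(7.5)].
Sum ≈ 11.69439.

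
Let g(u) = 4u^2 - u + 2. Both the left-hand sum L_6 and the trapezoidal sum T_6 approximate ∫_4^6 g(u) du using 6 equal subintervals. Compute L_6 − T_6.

-13

L_6 ≈ 183.814815.
T_6 ≈ 196.814815.
L_6 − T_6 = -13.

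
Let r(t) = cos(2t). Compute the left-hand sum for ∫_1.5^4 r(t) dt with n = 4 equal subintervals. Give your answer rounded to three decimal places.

0.103

Δt = (4 − 1.5)/4 = 0.625.
Left endpoints: 1.5, 2.125, 2.75, 3.375.
r(1.5) ≈ -0.990, r(2.125) ≈ -0.446, r(2.75) ≈ 0.709, r(3.375) ≈ 0.893.
Sum = Δt · [r(1.5) + r(2.125) + r(2.75) + r(3.375)].
Sum ≈ 0.103.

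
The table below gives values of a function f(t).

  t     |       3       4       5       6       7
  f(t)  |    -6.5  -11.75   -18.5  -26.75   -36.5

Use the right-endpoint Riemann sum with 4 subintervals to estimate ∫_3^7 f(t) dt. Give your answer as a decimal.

Δt = 1.
Sum = 1·[(-11.75) + (-18.5) + (-26.75) + (-36.5)] = -93.5.

-93.5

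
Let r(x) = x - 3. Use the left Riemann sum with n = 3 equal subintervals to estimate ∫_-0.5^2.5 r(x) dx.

-7.5

Δx = (2.5 − (-0.5))/3 = 1.
Left endpoints: -0.5, 0.5, 1.5.
r(-0.5) = -3.5, r(0.5) = -2.5, r(1.5) = -1.5.
Sum = Δx · [r(-0.5) + r(0.5) + r(1.5)].
Sum = -7.5.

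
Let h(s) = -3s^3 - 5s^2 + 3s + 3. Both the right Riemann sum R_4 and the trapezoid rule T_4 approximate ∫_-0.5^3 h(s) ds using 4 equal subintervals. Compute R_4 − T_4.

-50.1484375

R_4 ≈ -139.692383.
T_4 ≈ -89.543945.
R_4 − T_4 = -50.1484375.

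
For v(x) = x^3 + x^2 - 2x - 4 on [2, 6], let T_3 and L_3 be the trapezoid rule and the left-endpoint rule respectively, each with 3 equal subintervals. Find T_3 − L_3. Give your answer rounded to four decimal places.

T_3 ≈ 356.740741.
L_3 ≈ 202.074074.
T_3 − L_3 ≈ 154.6667.

154.6667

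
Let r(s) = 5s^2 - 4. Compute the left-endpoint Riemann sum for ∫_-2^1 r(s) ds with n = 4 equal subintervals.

Δs = (1 − (-2))/4 = 0.75.
Left endpoints: -2, -1.25, -0.5, 0.25.
r(-2) = 16, r(-1.25) = 3.8125, r(-0.5) = -2.75, r(0.25) = -3.6875.
Sum = Δs · [r(-2) + r(-1.25) + r(-0.5) + r(0.25)].
Sum = 10.03125.

10.03125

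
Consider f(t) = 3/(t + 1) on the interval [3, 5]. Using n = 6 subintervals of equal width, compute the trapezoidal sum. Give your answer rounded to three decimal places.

Δt = (5 − 3)/6 = 1/3.
f(3) = 0.75, f(10/3) = 9/13, f(11/3) = 9/14, f(4) = 0.6, f(13/3) = 0.5625, f(14/3) = 9/17, f(5) = 0.5.
T_6 = (Δt/2)·[f(t_0) + 2f(t_1) + ... + 2f(t_{5}) + f(t_6)].
Sum ≈ 1.217.

1.217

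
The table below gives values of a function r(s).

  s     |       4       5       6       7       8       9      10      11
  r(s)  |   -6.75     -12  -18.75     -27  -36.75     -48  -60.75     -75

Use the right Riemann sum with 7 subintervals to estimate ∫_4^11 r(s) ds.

-278.25

Δs = 1.
Sum = 1·[(-12) + (-18.75) + (-27) + (-36.75) + (-48) + (-60.75) + (-75)] = -278.25.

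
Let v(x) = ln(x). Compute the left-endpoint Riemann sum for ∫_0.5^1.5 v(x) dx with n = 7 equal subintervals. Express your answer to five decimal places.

Δx = (1.5 − 0.5)/7 = 1/7.
Left endpoints: 0.5, 9/14, 11/14, 13/14, 15/14, 17/14, 19/14.
v(0.5) ≈ -0.69315, v(9/14) ≈ -0.44183, v(11/14) ≈ -0.24116, v(13/14) ≈ -0.07411, v(15/14) ≈ 0.06899, v(17/14) ≈ 0.19416, v(19/14) ≈ 0.30538.
Sum = Δx · [v(0.5) + v(9/14) + v(11/14) + ...].
Sum ≈ -0.12596.

-0.12596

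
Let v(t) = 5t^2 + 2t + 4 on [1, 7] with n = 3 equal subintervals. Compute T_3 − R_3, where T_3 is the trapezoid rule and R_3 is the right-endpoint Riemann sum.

-252

T_3 = 662.
R_3 = 914.
T_3 − R_3 = -252.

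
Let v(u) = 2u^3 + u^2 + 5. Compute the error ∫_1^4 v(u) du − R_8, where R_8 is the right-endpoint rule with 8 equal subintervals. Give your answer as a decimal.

Exact integral: ∫_1^4 v(u) du = 163.5.
R_8 = 191.0625.
Error = 163.5 − 191.0625 = -27.5625.

-27.5625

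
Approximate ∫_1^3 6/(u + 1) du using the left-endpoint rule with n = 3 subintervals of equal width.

4.7

Δu = (3 − 1)/3 = 2/3.
Left endpoints: 1, 5/3, 7/3.
f(1) = 3, f(5/3) = 2.25, f(7/3) = 1.8.
Sum = Δu · [f(1) + f(5/3) + f(7/3)].
Sum = 4.7.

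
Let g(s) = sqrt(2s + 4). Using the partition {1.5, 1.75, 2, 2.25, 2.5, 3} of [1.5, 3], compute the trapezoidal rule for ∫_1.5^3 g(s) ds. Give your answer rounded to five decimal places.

Subinterval widths: 0.25, 0.25, 0.25, 0.25, 0.5.
g(1.5) ≈ 2.64575, g(1.75) ≈ 2.73861, g(2) ≈ 2.82843, g(2.25) ≈ 2.91548, g(2.5) ≈ 3.00000, g(3) ≈ 3.16228.
On each subinterval the trapezoid contributes (Δs_i/2)·[g(s_{i-1}) + g(s_i)].
Sum ≈ 4.36692.

4.36692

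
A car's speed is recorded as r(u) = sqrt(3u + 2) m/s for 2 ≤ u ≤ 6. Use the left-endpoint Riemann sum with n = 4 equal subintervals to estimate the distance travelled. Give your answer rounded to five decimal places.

Δu = (6 − 2)/4 = 1.
Left endpoints: 2, 3, 4, 5.
r(2) ≈ 2.82843, r(3) ≈ 3.31662, r(4) ≈ 3.74166, r(5) ≈ 4.12311.
Sum = Δu · [r(2) + r(3) + r(4) + r(5)].
Sum ≈ 14.00981.

14.00981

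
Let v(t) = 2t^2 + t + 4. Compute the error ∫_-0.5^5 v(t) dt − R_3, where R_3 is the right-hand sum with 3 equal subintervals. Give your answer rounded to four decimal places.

Exact integral: ∫_-0.5^5 v(t) dt ≈ 117.791667.
R_3 ≈ 174.370370.
Error ≈ 117.791667 − 174.370370 ≈ -56.5787.

-56.5787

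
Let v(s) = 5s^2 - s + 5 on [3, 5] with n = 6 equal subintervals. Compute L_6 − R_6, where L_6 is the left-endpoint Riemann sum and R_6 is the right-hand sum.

-26

L_6 ≈ 152.5185185.
R_6 ≈ 178.5185185.
L_6 − R_6 = -26.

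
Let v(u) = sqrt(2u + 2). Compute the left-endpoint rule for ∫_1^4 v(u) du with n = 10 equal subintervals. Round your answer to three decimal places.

Δu = (4 − 1)/10 = 0.3.
Left endpoints: 1, 1.3, 1.6, 1.9, 2.2, 2.5, 2.8, 3.1, 3.4, 3.7.
v(1) ≈ 2.000, v(1.3) ≈ 2.145, v(1.6) ≈ 2.280, v(1.9) ≈ 2.408, v(2.2) ≈ 2.530, v(2.5) ≈ 2.646, v(2.8) ≈ 2.757, v(3.1) ≈ 2.864, v(3.4) ≈ 2.966, v(3.7) ≈ 3.066.
Sum = Δu · [v(1) + v(1.3) + v(1.6) + ...].
Sum ≈ 7.699.

7.699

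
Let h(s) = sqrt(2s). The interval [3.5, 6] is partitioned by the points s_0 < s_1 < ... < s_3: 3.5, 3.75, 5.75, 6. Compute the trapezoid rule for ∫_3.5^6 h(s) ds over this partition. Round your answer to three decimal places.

Subinterval widths: 0.25, 2, 0.25.
h(3.5) ≈ 2.646, h(3.75) ≈ 2.739, h(5.75) ≈ 3.391, h(6) ≈ 3.464.
On each subinterval the trapezoid contributes (Δs_i/2)·[h(s_{i-1}) + h(s_i)].
Sum ≈ 7.660.

7.660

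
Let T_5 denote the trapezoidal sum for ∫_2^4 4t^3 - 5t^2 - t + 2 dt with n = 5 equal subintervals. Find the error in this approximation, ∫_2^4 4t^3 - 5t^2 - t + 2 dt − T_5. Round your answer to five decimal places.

Exact integral: ∫_2^4 f(t) dt ≈ 144.6666667.
T_5 = 146.32.
Error ≈ 144.6666667 − 146.32 ≈ -1.65333.

-1.65333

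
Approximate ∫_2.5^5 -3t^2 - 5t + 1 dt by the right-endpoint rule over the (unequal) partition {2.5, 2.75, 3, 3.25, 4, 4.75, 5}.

-173.671875

Subinterval widths: 0.25, 0.25, 0.25, 0.75, 0.75, 0.25.
Right endpoints: 2.75, 3, 3.25, 4, 4.75, 5.
f(2.75) = -35.4375, f(3) = -41, f(3.25) = -46.9375, f(4) = -67, f(4.75) = -90.4375, f(5) = -99.
Sum = Σ Δt_i · f(t_i).
Sum = -173.671875.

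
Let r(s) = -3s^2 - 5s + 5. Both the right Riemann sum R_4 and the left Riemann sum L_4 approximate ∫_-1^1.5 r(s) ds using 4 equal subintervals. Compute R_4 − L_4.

-10.15625

R_4 = -0.56640625.
L_4 = 9.58984375.
R_4 − L_4 = -10.15625.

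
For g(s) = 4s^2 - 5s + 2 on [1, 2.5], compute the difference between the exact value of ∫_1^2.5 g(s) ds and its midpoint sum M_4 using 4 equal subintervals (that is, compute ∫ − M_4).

Exact integral: ∫_1^2.5 g(s) ds = 9.375.
M_4 = 9.3046875.
Error = 9.375 − 9.3046875 = 0.0703125.

0.0703125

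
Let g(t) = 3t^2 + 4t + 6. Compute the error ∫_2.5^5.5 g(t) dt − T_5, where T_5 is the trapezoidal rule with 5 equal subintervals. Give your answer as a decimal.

-0.54

Exact integral: ∫_2.5^5.5 g(t) dt = 216.75.
T_5 = 217.29.
Error = 216.75 − 217.29 = -0.54.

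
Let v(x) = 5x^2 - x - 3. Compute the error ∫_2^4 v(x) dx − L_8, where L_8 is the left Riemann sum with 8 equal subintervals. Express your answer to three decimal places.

Exact integral: ∫_2^4 v(x) dx ≈ 81.33333.
L_8 = 74.1875.
Error ≈ 81.33333 − 74.1875 ≈ 7.146.

7.146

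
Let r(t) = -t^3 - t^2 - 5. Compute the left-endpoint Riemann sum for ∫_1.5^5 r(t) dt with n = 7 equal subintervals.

Δt = (5 − 1.5)/7 = 0.5.
Left endpoints: 1.5, 2, 2.5, 3, 3.5, 4, 4.5.
r(1.5) = -10.625, r(2) = -17, r(2.5) = -26.875, r(3) = -41, r(3.5) = -60.125, r(4) = -85, r(4.5) = -116.375.
Sum = Δt · [r(1.5) + r(2) + r(2.5) + ...].
Sum = -178.5.

-178.5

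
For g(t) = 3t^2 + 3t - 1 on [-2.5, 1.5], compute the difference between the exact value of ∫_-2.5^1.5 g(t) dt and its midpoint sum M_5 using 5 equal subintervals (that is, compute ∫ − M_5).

0.64

Exact integral: ∫_-2.5^1.5 g(t) dt = 9.
M_5 = 8.36.
Error = 9 − 8.36 = 0.64.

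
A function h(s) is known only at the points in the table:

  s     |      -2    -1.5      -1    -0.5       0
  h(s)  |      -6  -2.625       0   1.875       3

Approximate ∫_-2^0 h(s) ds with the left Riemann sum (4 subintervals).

-3.375

Δs = 0.5.
Sum = 0.5·[(-6) + (-2.625) + 0 + 1.875] = -3.375.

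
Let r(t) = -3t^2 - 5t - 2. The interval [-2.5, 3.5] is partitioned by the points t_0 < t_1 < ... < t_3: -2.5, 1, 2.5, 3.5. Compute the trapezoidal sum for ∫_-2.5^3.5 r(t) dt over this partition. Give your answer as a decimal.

-109.125

Subinterval widths: 3.5, 1.5, 1.
r(-2.5) = -8.25, r(1) = -10, r(2.5) = -33.25, r(3.5) = -56.25.
On each subinterval the trapezoid contributes (Δt_i/2)·[r(t_{i-1}) + r(t_i)].
Sum = -109.125.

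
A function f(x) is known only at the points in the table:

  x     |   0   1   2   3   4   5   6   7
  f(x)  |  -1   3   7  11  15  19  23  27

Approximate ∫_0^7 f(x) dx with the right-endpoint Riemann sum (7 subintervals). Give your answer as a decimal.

105

Δx = 1.
Sum = 1·[3 + 7 + 11 + 15 + 19 + 23 + 27] = 105.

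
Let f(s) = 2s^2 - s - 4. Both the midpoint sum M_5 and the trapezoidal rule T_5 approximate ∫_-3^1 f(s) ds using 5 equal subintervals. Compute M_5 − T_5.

M_5 = 6.24.
T_5 = 7.52.
M_5 − T_5 = -1.28.

-1.28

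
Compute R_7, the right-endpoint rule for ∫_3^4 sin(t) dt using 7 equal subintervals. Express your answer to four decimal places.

Δt = (4 − 3)/7 = 1/7.
Right endpoints: 22/7, 23/7, 24/7, 25/7, 26/7, 27/7, 4.
f(22/7) ≈ -0.0013, f(23/7) ≈ -0.1436, f(24/7) ≈ -0.2831, f(25/7) ≈ -0.4167, f(26/7) ≈ -0.5419, f(27/7) ≈ -0.6560, f(4) ≈ -0.7568.
Sum = Δt · [f(22/7) + f(23/7) + f(24/7) + ...].
Sum ≈ -0.3999.

-0.3999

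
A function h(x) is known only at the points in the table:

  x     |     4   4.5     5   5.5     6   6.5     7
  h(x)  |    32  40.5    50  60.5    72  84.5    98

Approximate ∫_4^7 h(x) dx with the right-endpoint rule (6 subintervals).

202.75

Δx = 0.5.
Sum = 0.5·[40.5 + 50 + 60.5 + 72 + 84.5 + 98] = 202.75.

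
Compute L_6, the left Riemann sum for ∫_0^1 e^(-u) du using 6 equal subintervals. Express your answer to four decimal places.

Δu = (1 − 0)/6 = 1/6.
Left endpoints: 0, 1/6, 1/3, 0.5, 2/3, 5/6.
f(0) ≈ 1.0000, f(1/6) ≈ 0.8465, f(1/3) ≈ 0.7165, f(0.5) ≈ 0.6065, f(2/3) ≈ 0.5134, f(5/6) ≈ 0.4346.
Sum = Δu · [f(0) + f(1/6) + f(1/3) + ...].
Sum ≈ 0.6863.

0.6863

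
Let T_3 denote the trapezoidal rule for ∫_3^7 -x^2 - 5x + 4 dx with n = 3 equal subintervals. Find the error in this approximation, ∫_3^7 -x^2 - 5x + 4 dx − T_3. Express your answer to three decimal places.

1.185

Exact integral: ∫_3^7 f(x) dx ≈ -189.33333.
T_3 ≈ -190.51852.
Error ≈ -189.33333 − (-190.51852) ≈ 1.185.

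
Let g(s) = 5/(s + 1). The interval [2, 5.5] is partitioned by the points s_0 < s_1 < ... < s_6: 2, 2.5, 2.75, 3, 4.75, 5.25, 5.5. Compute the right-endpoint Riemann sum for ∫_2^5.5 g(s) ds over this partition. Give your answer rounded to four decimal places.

Subinterval widths: 0.5, 0.25, 0.25, 1.75, 0.5, 0.25.
Right endpoints: 2.5, 2.75, 3, 4.75, 5.25, 5.5.
g(2.5) = 10/7, g(2.75) = 4/3, g(3) = 1.25, g(4.75) = 20/23, g(5.25) = 0.8, g(5.5) = 10/13.
Sum = Σ Δs_i · g(s_i).
Sum ≈ 3.4742.

3.4742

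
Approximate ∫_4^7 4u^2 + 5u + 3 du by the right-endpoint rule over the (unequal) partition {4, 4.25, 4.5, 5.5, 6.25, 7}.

Subinterval widths: 0.25, 0.25, 1, 0.75, 0.75.
Right endpoints: 4.25, 4.5, 5.5, 6.25, 7.
f(4.25) = 96.5, f(4.5) = 106.5, f(5.5) = 151.5, f(6.25) = 190.5, f(7) = 234.
Sum = Σ Δu_i · f(u_i).
Sum = 520.625.

520.625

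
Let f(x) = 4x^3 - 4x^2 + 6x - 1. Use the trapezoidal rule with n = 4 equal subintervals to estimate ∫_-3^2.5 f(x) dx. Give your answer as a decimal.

Δx = (2.5 − (-3))/4 = 1.375.
f(-3) = -163, f(-1.625) = -38.4765625, f(-0.25) = -2.8125, f(1.125) = 6.3828125, f(2.5) = 51.5.
T_4 = (Δx/2)·[f(x_0) + 2f(x_1) + 2f(x_2) + 2f(x_3) + f(x_4)].
Sum = -124.65234375.

-124.65234375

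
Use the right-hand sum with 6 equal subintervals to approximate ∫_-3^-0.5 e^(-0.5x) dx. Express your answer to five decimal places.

Δx = (-0.5 − (-3))/6 = 5/12.
Right endpoints: -31/12, -13/6, -1.75, -4/3, -11/12, -0.5.
f(-31/12) ≈ 3.63885, f(-13/6) ≈ 2.95451, f(-1.75) ≈ 2.39888, f(-4/3) ≈ 1.94773, f(-11/12) ≈ 1.58144, f(-0.5) ≈ 1.28403.
Sum = Δx · [f(-31/12) + f(-13/6) + f(-1.75) + ...].
Sum ≈ 5.75226.

5.75226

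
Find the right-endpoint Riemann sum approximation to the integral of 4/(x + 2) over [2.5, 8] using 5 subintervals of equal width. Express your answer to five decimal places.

2.94092

Δx = (8 − 2.5)/5 = 1.1.
Right endpoints: 3.6, 4.7, 5.8, 6.9, 8.
f(3.6) = 5/7, f(4.7) = 40/67, f(5.8) = 20/39, f(6.9) = 40/89, f(8) = 0.4.
Sum = Δx · [f(3.6) + f(4.7) + f(5.8) + f(6.9) + f(8)].
Sum ≈ 2.94092.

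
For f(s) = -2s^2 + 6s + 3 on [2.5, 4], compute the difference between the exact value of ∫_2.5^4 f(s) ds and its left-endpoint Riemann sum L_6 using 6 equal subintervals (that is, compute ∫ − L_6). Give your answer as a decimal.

Exact integral: ∫_2.5^4 f(s) ds = 1.5.
L_6 = 2.78125.
Error = 1.5 − 2.78125 = -1.28125.

-1.28125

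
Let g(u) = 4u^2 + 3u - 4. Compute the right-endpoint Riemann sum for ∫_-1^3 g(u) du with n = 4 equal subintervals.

58

Δu = (3 − (-1))/4 = 1.
Right endpoints: 0, 1, 2, 3.
g(0) = -4, g(1) = 3, g(2) = 18, g(3) = 41.
Sum = Δu · [g(0) + g(1) + g(2) + g(3)].
Sum = 58.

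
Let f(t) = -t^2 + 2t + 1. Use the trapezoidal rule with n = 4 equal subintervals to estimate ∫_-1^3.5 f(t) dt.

Δt = (3.5 − (-1))/4 = 1.125.
f(-1) = -2, f(0.125) = 1.234375, f(1.25) = 1.9375, f(2.375) = 0.109375, f(3.5) = -4.25.
T_4 = (Δt/2)·[f(t_0) + 2f(t_1) + 2f(t_2) + 2f(t_3) + f(t_4)].
Sum = 0.17578125.

0.17578125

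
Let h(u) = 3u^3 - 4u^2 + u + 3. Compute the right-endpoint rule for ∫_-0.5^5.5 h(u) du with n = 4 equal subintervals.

Δu = (5.5 − (-0.5))/4 = 1.5.
Right endpoints: 1, 2.5, 4, 5.5.
h(1) = 3, h(2.5) = 27.375, h(4) = 135, h(5.5) = 386.625.
Sum = Δu · [h(1) + h(2.5) + h(4) + h(5.5)].
Sum = 828.

828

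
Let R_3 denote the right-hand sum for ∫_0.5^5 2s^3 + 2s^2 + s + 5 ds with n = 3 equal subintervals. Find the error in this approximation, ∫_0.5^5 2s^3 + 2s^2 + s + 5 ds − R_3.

-259.03125

Exact integral: ∫_0.5^5 f(s) ds = 430.59375.
R_3 = 689.625.
Error = 430.59375 − 689.625 = -259.03125.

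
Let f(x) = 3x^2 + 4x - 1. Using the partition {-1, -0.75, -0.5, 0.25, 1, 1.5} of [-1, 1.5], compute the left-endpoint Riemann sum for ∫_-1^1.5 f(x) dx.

Subinterval widths: 0.25, 0.25, 0.75, 0.75, 0.5.
Left endpoints: -1, -0.75, -0.5, 0.25, 1.
f(-1) = -2, f(-0.75) = -2.3125, f(-0.5) = -2.25, f(0.25) = 0.1875, f(1) = 6.
Sum = Σ Δx_i · f(x_i).
Sum = 0.375.

0.375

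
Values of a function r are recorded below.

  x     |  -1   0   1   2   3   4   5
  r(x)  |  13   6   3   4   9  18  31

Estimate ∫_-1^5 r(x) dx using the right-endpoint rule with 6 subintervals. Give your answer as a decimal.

71

Δx = 1.
Sum = 1·[6 + 3 + 4 + 9 + 18 + 31] = 71.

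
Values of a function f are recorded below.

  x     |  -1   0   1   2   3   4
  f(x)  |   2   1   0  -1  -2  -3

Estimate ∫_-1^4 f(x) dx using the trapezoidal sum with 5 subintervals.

Δx = 1.
T_5 = (1/2)·[2 + 2·1 + 2·0 + 2·(-1) + 2·(-2) + (-3)] = -2.5.

-2.5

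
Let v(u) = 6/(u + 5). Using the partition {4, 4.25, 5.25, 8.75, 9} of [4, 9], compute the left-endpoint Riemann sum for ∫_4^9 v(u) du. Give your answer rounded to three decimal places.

Subinterval widths: 0.25, 1, 3.5, 0.25.
Left endpoints: 4, 4.25, 5.25, 8.75.
v(4) = 2/3, v(4.25) = 24/37, v(5.25) = 24/41, v(8.75) = 24/55.
Sum = Σ Δu_i · v(u_i).
Sum ≈ 2.973.

2.973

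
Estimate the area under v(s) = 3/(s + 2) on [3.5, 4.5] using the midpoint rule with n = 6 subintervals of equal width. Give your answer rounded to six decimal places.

Δs = (4.5 − 3.5)/6 = 1/6.
Midpoints: 43/12, 3.75, 47/12, 49/12, 4.25, 53/12.
v(43/12) = 36/67, v(3.75) = 12/23, v(47/12) = 36/71, v(49/12) = 36/73, v(4.25) = 0.48, v(53/12) = 36/77.
Sum = Δs · [v(43/12) + v(3.75) + v(47/12) + ...].
Sum ≈ 0.501130.

0.501130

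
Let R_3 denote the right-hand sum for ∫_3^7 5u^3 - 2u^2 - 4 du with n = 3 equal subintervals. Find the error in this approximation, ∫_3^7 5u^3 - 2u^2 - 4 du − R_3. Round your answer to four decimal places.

-1086.5185

Exact integral: ∫_3^7 f(u) du ≈ 2673.333333.
R_3 ≈ 3759.851852.
Error ≈ 2673.333333 − 3759.851852 ≈ -1086.5185.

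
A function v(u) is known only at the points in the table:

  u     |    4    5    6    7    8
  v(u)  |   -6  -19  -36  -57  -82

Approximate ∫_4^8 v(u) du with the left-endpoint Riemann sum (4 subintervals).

-118

Δu = 1.
Sum = 1·[(-6) + (-19) + (-36) + (-57)] = -118.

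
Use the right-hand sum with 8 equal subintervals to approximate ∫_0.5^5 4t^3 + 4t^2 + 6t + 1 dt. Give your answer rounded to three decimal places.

Δt = (5 − 0.5)/8 = 0.5625.
Right endpoints: 1.0625, 1.625, 2.1875, 2.75, 3.3125, 3.875, 4.4375, 5.
f(1.0625) = 17089/1024, f(1.625) = 38.4765625, f(2.1875) = 76939/1024, f(2.75) = 130.9375, f(3.3125) = 215197/1024, f(3.875) = 317.0546875, f(4.4375) = 466855/1024, f(5) = 631.
Sum = Δt · [f(1.0625) + f(1.625) + f(2.1875) + ...].
Sum ≈ 1054.890.

1054.890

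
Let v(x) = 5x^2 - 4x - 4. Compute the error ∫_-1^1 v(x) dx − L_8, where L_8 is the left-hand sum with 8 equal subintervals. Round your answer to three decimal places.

-1.104

Exact integral: ∫_-1^1 v(x) dx ≈ -4.66667.
L_8 = -3.5625.
Error ≈ -4.66667 − (-3.5625) ≈ -1.104.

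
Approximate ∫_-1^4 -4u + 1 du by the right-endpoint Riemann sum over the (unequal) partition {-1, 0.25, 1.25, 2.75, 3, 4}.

-36.75

Subinterval widths: 1.25, 1, 1.5, 0.25, 1.
Right endpoints: 0.25, 1.25, 2.75, 3, 4.
f(0.25) = 0, f(1.25) = -4, f(2.75) = -10, f(3) = -11, f(4) = -15.
Sum = Σ Δu_i · f(u_i).
Sum = -36.75.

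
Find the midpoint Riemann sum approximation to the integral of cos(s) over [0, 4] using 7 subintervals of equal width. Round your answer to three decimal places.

Δs = (4 − 0)/7 = 4/7.
Midpoints: 2/7, 6/7, 10/7, 2, 18/7, 22/7, 26/7.
f(2/7) ≈ 0.959, f(6/7) ≈ 0.655, f(10/7) ≈ 0.142, f(2) ≈ -0.416, f(18/7) ≈ -0.842, f(22/7) ≈ -1.000, f(26/7) ≈ -0.840.
Sum = Δs · [f(2/7) + f(6/7) + f(10/7) + ...].
Sum ≈ -0.767.

-0.767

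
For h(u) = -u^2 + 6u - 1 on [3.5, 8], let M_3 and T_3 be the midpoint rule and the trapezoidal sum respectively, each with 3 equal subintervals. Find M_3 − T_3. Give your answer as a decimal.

2.53125

M_3 = -4.78125.
T_3 = -7.3125.
M_3 − T_3 = 2.53125.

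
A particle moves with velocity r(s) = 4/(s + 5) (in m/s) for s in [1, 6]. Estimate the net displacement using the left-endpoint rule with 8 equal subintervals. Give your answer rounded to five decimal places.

Δs = (6 − 1)/8 = 0.625.
Left endpoints: 1, 1.625, 2.25, 2.875, 3.5, 4.125, 4.75, 5.375.
r(1) = 2/3, r(1.625) = 32/53, r(2.25) = 16/29, r(2.875) = 32/63, r(3.5) = 8/17, r(4.125) = 32/73, r(4.75) = 16/39, r(5.375) = 32/83.
Sum = Δs · [r(1) + r(1.625) + r(2.25) + ...].
Sum ≈ 2.52178.

2.52178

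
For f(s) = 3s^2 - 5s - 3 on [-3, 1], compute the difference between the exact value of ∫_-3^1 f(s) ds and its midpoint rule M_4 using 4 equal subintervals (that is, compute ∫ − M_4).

Exact integral: ∫_-3^1 f(s) ds = 36.
M_4 = 35.
Error = 36 − 35 = 1.

1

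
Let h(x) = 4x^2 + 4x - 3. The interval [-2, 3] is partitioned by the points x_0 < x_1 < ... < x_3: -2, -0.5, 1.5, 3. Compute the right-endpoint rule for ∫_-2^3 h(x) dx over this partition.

Subinterval widths: 1.5, 2, 1.5.
Right endpoints: -0.5, 1.5, 3.
h(-0.5) = -4, h(1.5) = 12, h(3) = 45.
Sum = Σ Δx_i · h(x_i).
Sum = 85.5.

85.5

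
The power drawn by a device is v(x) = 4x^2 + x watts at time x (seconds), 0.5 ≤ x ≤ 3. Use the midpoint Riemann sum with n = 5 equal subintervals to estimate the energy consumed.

40

Δx = (3 − 0.5)/5 = 0.5.
Midpoints: 0.75, 1.25, 1.75, 2.25, 2.75.
v(0.75) = 3, v(1.25) = 7.5, v(1.75) = 14, v(2.25) = 22.5, v(2.75) = 33.
Sum = Δx · [v(0.75) + v(1.25) + v(1.75) + v(2.25) + v(2.75)].
Sum = 40.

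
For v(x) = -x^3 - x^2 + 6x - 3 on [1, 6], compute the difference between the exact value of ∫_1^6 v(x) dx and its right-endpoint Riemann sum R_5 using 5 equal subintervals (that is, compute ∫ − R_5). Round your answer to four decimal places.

Exact integral: ∫_1^6 v(x) dx ≈ -305.416667.
R_5 = -425.
Error ≈ -305.416667 − (-425) ≈ 119.5833.

119.5833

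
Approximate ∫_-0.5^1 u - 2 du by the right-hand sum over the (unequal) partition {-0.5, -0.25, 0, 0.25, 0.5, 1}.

Subinterval widths: 0.25, 0.25, 0.25, 0.25, 0.5.
Right endpoints: -0.25, 0, 0.25, 0.5, 1.
f(-0.25) = -2.25, f(0) = -2, f(0.25) = -1.75, f(0.5) = -1.5, f(1) = -1.
Sum = Σ Δu_i · f(u_i).
Sum = -2.375.

-2.375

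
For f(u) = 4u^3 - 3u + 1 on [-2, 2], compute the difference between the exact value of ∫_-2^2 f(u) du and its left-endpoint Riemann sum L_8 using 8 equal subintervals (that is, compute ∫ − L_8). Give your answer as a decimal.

13

Exact integral: ∫_-2^2 f(u) du = 4.
L_8 = -9.
Error = 4 − (-9) = 13.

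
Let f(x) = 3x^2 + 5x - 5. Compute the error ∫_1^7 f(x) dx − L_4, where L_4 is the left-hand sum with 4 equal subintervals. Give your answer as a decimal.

Exact integral: ∫_1^7 f(x) dx = 432.
L_4 = 308.25.
Error = 432 − 308.25 = 123.75.

123.75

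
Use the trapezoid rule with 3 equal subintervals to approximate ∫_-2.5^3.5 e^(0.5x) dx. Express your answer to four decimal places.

Δx = (3.5 − (-2.5))/3 = 2.
f(-2.5) ≈ 0.2865, f(-0.5) ≈ 0.7788, f(1.5) ≈ 2.1170, f(3.5) ≈ 5.7546.
T_3 = (Δx/2)·[f(x_0) + 2f(x_1) + 2f(x_2) + f(x_3)].
Sum ≈ 11.8327.

11.8327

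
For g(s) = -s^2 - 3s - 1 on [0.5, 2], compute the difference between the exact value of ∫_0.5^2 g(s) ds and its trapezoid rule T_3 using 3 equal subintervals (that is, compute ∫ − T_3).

Exact integral: ∫_0.5^2 g(s) ds = -9.75.
T_3 = -9.8125.
Error = -9.75 − (-9.8125) = 0.0625.

0.0625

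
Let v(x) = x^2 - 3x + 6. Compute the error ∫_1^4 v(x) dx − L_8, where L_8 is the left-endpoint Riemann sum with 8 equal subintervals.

1.0546875

Exact integral: ∫_1^4 v(x) dx = 16.5.
L_8 = 15.4453125.
Error = 16.5 − 15.4453125 = 1.0546875.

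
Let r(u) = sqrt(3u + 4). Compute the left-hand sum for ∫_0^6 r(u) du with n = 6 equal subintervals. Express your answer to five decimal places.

19.77248

Δu = (6 − 0)/6 = 1.
Left endpoints: 0, 1, 2, 3, 4, 5.
r(0) ≈ 2.00000, r(1) ≈ 2.64575, r(2) ≈ 3.16228, r(3) ≈ 3.60555, r(4) ≈ 4.00000, r(5) ≈ 4.35890.
Sum = Δu · [r(0) + r(1) + r(2) + ...].
Sum ≈ 19.77248.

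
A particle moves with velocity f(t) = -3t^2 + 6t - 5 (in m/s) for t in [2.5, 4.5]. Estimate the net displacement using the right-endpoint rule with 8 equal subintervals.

-47.3125

Δt = (4.5 − 2.5)/8 = 0.25.
Right endpoints: 2.75, 3, 3.25, 3.5, 3.75, 4, 4.25, 4.5.
f(2.75) = -11.1875, f(3) = -14, f(3.25) = -17.1875, f(3.5) = -20.75, f(3.75) = -24.6875, f(4) = -29, f(4.25) = -33.6875, f(4.5) = -38.75.
Sum = Δt · [f(2.75) + f(3) + f(3.25) + ...].
Sum = -47.3125.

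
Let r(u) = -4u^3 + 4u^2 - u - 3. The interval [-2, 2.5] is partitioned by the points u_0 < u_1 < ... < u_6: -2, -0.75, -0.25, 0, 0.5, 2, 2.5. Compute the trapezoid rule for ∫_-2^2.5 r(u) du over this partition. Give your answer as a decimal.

Subinterval widths: 1.25, 0.5, 0.25, 0.5, 1.5, 0.5.
r(-2) = 47, r(-0.75) = 1.6875, r(-0.25) = -2.4375, r(0) = -3, r(0.5) = -3, r(2) = -21, r(2.5) = -43.
On each subinterval the trapezoid contributes (Δu_i/2)·[r(u_{i-1}) + r(u_i)].
Sum = -5.9375.

-5.9375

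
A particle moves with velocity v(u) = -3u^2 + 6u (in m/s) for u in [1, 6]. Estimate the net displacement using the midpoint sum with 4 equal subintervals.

Δu = (6 − 1)/4 = 1.25.
Midpoints: 1.625, 2.875, 4.125, 5.375.
v(1.625) = 1.828125, v(2.875) = -7.546875, v(4.125) = -26.296875, v(5.375) = -54.421875.
Sum = Δu · [v(1.625) + v(2.875) + v(4.125) + v(5.375)].
Sum = -108.046875.

-108.046875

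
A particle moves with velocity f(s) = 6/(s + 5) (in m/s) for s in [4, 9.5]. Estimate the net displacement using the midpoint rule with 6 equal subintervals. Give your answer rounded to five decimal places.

2.85995

Δs = (9.5 − 4)/6 = 11/12.
Midpoints: 107/24, 5.375, 151/24, 173/24, 8.125, 217/24.
f(107/24) = 144/227, f(5.375) = 48/83, f(151/24) = 144/271, f(173/24) = 144/293, f(8.125) = 16/35, f(217/24) = 144/337.
Sum = Δs · [f(107/24) + f(5.375) + f(151/24) + ...].
Sum ≈ 2.85995.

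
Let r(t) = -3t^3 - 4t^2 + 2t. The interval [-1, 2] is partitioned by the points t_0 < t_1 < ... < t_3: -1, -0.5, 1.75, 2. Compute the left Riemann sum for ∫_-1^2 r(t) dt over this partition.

-11.36328125

Subinterval widths: 0.5, 2.25, 0.25.
Left endpoints: -1, -0.5, 1.75.
r(-1) = -3, r(-0.5) = -1.625, r(1.75) = -24.828125.
Sum = Σ Δt_i · r(t_i).
Sum = -11.36328125.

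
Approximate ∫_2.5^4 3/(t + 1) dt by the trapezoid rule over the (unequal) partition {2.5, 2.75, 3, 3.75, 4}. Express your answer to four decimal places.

Subinterval widths: 0.25, 0.25, 0.75, 0.25.
f(2.5) = 6/7, f(2.75) = 0.8, f(3) = 0.75, f(3.75) = 12/19, f(4) = 0.6.
On each subinterval the trapezoid contributes (Δt_i/2)·[f(t_{i-1}) + f(t_i)].
Sum ≈ 1.0729.

1.0729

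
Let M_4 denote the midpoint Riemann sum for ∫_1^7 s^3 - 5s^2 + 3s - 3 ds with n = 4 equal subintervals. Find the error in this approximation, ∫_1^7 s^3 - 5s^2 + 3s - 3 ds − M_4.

7.875

Exact integral: ∫_1^7 f(s) ds = 84.
M_4 = 76.125.
Error = 84 − 76.125 = 7.875.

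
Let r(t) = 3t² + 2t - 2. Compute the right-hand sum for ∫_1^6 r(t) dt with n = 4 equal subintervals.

315.78125

Δt = (6 − 1)/4 = 1.25.
Right endpoints: 2.25, 3.5, 4.75, 6.
r(2.25) = 17.6875, r(3.5) = 41.75, r(4.75) = 75.1875, r(6) = 118.
Sum = Δt · [r(2.25) + r(3.5) + r(4.75) + r(6)].
Sum = 315.78125.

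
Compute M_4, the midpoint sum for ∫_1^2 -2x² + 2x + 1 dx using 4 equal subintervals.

-0.65625

Δx = (2 − 1)/4 = 0.25.
Midpoints: 1.125, 1.375, 1.625, 1.875.
f(1.125) = 0.71875, f(1.375) = -0.03125, f(1.625) = -1.03125, f(1.875) = -2.28125.
Sum = Δx · [f(1.125) + f(1.375) + f(1.625) + f(1.875)].
Sum = -0.65625.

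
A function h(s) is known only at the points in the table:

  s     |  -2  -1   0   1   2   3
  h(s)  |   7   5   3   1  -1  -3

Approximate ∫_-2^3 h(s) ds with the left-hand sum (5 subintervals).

15

Δs = 1.
Sum = 1·[7 + 5 + 3 + 1 + (-1)] = 15.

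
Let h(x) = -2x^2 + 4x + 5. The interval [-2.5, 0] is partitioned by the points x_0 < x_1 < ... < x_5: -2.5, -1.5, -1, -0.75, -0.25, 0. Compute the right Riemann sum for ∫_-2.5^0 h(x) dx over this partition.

Subinterval widths: 1, 0.5, 0.25, 0.5, 0.25.
Right endpoints: -1.5, -1, -0.75, -0.25, 0.
h(-1.5) = -5.5, h(-1) = -1, h(-0.75) = 0.875, h(-0.25) = 3.875, h(0) = 5.
Sum = Σ Δx_i · h(x_i).
Sum = -2.59375.

-2.59375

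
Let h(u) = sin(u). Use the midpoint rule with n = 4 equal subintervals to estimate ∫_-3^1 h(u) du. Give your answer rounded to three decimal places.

-1.596

Δu = (1 − (-3))/4 = 1.
Midpoints: -2.5, -1.5, -0.5, 0.5.
h(-2.5) ≈ -0.598, h(-1.5) ≈ -0.997, h(-0.5) ≈ -0.479, h(0.5) ≈ 0.479.
Sum = Δu · [h(-2.5) + h(-1.5) + h(-0.5) + h(0.5)].
Sum ≈ -1.596.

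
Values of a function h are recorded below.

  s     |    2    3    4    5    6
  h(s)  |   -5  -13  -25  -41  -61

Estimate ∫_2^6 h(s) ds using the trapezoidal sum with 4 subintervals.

-112

Δs = 1.
T_4 = (1/2)·[(-5) + 2·(-13) + 2·(-25) + 2·(-41) + (-61)] = -112.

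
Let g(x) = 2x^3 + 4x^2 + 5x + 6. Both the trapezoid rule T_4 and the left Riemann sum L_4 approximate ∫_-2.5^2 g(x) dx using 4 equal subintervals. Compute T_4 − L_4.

34.171875

T_4 ≈ 43.71680.
L_4 ≈ 9.54492.
T_4 − L_4 = 34.171875.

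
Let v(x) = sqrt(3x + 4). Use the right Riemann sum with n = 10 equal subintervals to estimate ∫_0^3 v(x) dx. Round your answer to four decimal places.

Δx = (3 − 0)/10 = 0.3.
Right endpoints: 0.3, 0.6, 0.9, 1.2, 1.5, 1.8, 2.1, 2.4, 2.7, 3.
v(0.3) ≈ 2.2136, v(0.6) ≈ 2.4083, v(0.9) ≈ 2.5884, v(1.2) ≈ 2.7568, v(1.5) ≈ 2.9155, v(1.8) ≈ 3.0659, v(2.1) ≈ 3.2094, v(2.4) ≈ 3.3466, v(2.7) ≈ 3.4785, v(3) ≈ 3.6056.
Sum = Δx · [v(0.3) + v(0.6) + v(0.9) + ...].
Sum ≈ 8.8766.

8.8766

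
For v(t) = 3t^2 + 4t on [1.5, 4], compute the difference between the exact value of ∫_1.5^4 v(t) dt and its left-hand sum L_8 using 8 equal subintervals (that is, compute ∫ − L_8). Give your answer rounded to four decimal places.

7.8857

Exact integral: ∫_1.5^4 v(t) dt = 88.125.
L_8 ≈ 80.239258.
Error ≈ 88.125 − 80.239258 ≈ 7.8857.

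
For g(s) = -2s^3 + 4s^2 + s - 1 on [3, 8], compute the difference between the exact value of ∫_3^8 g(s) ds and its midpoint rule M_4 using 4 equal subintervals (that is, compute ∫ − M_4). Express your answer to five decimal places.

Exact integral: ∫_3^8 g(s) ds ≈ -1338.3333333.
M_4 = -1319.453125.
Error ≈ -1338.3333333 − (-1319.453125) ≈ -18.88021.

-18.88021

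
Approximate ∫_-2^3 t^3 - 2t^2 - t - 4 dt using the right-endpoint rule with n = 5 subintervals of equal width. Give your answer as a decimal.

Δt = (3 − (-2))/5 = 1.
Right endpoints: -1, 0, 1, 2, 3.
f(-1) = -6, f(0) = -4, f(1) = -6, f(2) = -6, f(3) = 2.
Sum = Δt · [f(-1) + f(0) + f(1) + f(2) + f(3)].
Sum = -20.

-20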